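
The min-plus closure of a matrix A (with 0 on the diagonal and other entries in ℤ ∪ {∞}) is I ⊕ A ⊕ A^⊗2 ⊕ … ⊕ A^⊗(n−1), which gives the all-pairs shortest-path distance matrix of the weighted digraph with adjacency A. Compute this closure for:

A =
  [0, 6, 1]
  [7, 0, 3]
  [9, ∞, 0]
Closure =
  [0, 6, 1]
  [7, 0, 3]
  [9, 15, 0]

This is the Floyd-Warshall all-pairs shortest-path computation. For each intermediate vertex k = 0, 1, …, 2, update dist[i][j] ← min(dist[i][j], dist[i][k] + dist[k][j]). The final matrix gives, for each (i, j), the minimum total weight of any directed path from i to j (possibly empty when i = j).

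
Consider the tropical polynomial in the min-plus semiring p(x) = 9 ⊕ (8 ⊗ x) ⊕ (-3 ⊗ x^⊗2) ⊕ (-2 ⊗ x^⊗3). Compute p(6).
p(6) = 9

A tropical monomial a ⊗ x^⊗i evaluates to a + i · x. Evaluating each term at x = 6:
  Term 0 contributes 9 + 0 · 6 = 9
  Term 1 contributes 8 + 1 · 6 = 14
  Term 2 contributes -3 + 2 · 6 = 9
  Term 3 contributes -2 + 3 · 6 = 16
p(6) = ⊕ of these = min[9, 14, 9, 16] = 9.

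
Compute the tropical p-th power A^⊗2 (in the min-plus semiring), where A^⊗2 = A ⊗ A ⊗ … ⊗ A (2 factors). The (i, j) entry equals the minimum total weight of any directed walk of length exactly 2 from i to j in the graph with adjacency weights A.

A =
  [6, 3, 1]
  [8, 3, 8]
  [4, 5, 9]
A^⊗2 =
  [5, 6, 7]
  [11, 6, 9]
  [10, 7, 5]

Each entry (A^⊗2)_ij equals the minimum over all length-2 walks i = v_0 → v_1 → … → v_2 = j of Σ_t A[v_t][v_{t+1}]. For example, for (i, j) = (0, 2) we minimise over 3 possible intermediate vertex sequences; the minimum is 7, attained along the walk 0 → 0 → 2.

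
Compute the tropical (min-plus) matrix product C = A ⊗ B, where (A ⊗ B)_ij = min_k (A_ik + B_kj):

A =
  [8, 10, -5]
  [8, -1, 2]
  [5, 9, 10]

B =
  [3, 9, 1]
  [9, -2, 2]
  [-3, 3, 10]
A ⊗ B =
  [-8, -2, 5]
  [-1, -3, 1]
  [7, 7, 6]

Apply the min-plus product entry-by-entry:
  C[0][0] = min over k of (A[0][0] + B[0][0] = 8 + 3 = 11, A[0][1] + B[1][0] = 10 + 9 = 19, A[0][2] + B[2][0] = -5 + -3 = -8) = -8 (attained at k = 2)
  C[0][1] = min over k of (A[0][0] + B[0][1] = 8 + 9 = 17, A[0][1] + B[1][1] = 10 + -2 = 8, A[0][2] + B[2][1] = -5 + 3 = -2) = -2 (attained at k = 2)
  C[0][2] = min over k of (A[0][0] + B[0][2] = 8 + 1 = 9, A[0][1] + B[1][2] = 10 + 2 = 12, A[0][2] + B[2][2] = -5 + 10 = 5) = 5 (attained at k = 2)
  C[1][0] = min over k of (A[1][0] + B[0][0] = 8 + 3 = 11, A[1][1] + B[1][0] = -1 + 9 = 8, A[1][2] + B[2][0] = 2 + -3 = -1) = -1 (attained at k = 2)
  C[1][1] = min over k of (A[1][0] + B[0][1] = 8 + 9 = 17, A[1][1] + B[1][1] = -1 + -2 = -3, A[1][2] + B[2][1] = 2 + 3 = 5) = -3 (attained at k = 1)
  C[1][2] = min over k of (A[1][0] + B[0][2] = 8 + 1 = 9, A[1][1] + B[1][2] = -1 + 2 = 1, A[1][2] + B[2][2] = 2 + 10 = 12) = 1 (attained at k = 1)
  C[2][0] = min over k of (A[2][0] + B[0][0] = 5 + 3 = 8, A[2][1] + B[1][0] = 9 + 9 = 18, A[2][2] + B[2][0] = 10 + -3 = 7) = 7 (attained at k = 2)
  C[2][1] = min over k of (A[2][0] + B[0][1] = 5 + 9 = 14, A[2][1] + B[1][1] = 9 + -2 = 7, A[2][2] + B[2][1] = 10 + 3 = 13) = 7 (attained at k = 1)
  C[2][2] = min over k of (A[2][0] + B[0][2] = 5 + 1 = 6, A[2][1] + B[1][2] = 9 + 2 = 11, A[2][2] + B[2][2] = 10 + 10 = 20) = 6 (attained at k = 0)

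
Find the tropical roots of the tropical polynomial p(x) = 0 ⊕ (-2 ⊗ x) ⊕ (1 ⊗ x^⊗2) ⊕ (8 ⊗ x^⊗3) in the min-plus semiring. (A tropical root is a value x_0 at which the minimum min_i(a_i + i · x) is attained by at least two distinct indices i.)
Roots: {-7, -3, 2}

Each tropical root is a break point of the lower envelope of the lines y = a_i + i · x (there are 4 lines, with slopes 0, 1, ..., 3). Only the lines that attain the minimum somewhere contribute to roots; other lines are dominated. Here the surviving (envelope) indices are i = 3, i = 2, i = 1, i = 0.
Intersections between consecutive envelope lines give the roots: for adjacent envelope indices i < j the intersection is x = (a_i − a_j) / (j − i). Reading off the sorted break points: {-7, -3, 2}.
Verification: at each break x_0, at least two indices attain the minimum of min_i(a_i + i · x_0).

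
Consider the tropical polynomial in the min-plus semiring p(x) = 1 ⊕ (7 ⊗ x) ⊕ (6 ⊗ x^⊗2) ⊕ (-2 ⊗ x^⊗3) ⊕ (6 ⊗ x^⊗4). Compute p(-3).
p(-3) = -11

A tropical monomial a ⊗ x^⊗i evaluates to a + i · x. Evaluating each term at x = -3:
  Term 0 contributes 1 + 0 · -3 = 1
  Term 1 contributes 7 + 1 · -3 = 4
  Term 2 contributes 6 + 2 · -3 = 0
  Term 3 contributes -2 + 3 · -3 = -11
  Term 4 contributes 6 + 4 · -3 = -6
p(-3) = ⊕ of these = min[1, 4, 0, -11, -6] = -11.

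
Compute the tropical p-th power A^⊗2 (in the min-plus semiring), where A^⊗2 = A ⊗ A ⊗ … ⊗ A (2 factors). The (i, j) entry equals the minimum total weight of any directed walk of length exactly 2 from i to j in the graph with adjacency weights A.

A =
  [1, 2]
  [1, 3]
A^⊗2 =
  [2, 3]
  [2, 3]

Each entry (A^⊗2)_ij equals the minimum over all length-2 walks i = v_0 → v_1 → … → v_2 = j of Σ_t A[v_t][v_{t+1}]. For example, for (i, j) = (0, 1) we minimise over 2 possible intermediate vertex sequences; the minimum is 3, attained along the walk 0 → 0 → 1.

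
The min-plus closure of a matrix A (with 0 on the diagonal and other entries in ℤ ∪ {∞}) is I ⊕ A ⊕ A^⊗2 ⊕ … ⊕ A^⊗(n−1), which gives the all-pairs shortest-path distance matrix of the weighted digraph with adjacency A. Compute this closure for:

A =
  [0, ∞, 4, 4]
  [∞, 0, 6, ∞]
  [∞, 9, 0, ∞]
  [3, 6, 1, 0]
Closure =
  [0, 10, 4, 4]
  [∞, 0, 6, ∞]
  [∞, 9, 0, ∞]
  [3, 6, 1, 0]

This is the Floyd-Warshall all-pairs shortest-path computation. For each intermediate vertex k = 0, 1, …, 3, update dist[i][j] ← min(dist[i][j], dist[i][k] + dist[k][j]). The final matrix gives, for each (i, j), the minimum total weight of any directed path from i to j (possibly empty when i = j).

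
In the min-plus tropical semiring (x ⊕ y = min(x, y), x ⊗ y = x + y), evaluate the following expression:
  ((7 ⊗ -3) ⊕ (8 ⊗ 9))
((7 ⊗ -3) ⊕ (8 ⊗ 9)) = 4

Expand innermost to outermost. Recall ⊕ takes the minimum of its arguments and ⊗ takes their sum. Working out the expression ((7 ⊗ -3) ⊕ (8 ⊗ 9)) gives 4.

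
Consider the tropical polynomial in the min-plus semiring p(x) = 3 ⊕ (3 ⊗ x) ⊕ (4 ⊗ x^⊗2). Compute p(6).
p(6) = 3

A tropical monomial a ⊗ x^⊗i evaluates to a + i · x. Evaluating each term at x = 6:
  Term 0 contributes 3 + 0 · 6 = 3
  Term 1 contributes 3 + 1 · 6 = 9
  Term 2 contributes 4 + 2 · 6 = 16
p(6) = ⊕ of these = min[3, 9, 16] = 3.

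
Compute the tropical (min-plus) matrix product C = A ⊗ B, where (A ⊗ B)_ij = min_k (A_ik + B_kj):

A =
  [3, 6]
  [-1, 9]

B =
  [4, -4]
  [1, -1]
A ⊗ B =
  [7, -1]
  [3, -5]

Apply the min-plus product entry-by-entry:
  C[0][0] = min over k of (A[0][0] + B[0][0] = 3 + 4 = 7, A[0][1] + B[1][0] = 6 + 1 = 7) = 7 (attained at k = 0)
  C[0][1] = min over k of (A[0][0] + B[0][1] = 3 + -4 = -1, A[0][1] + B[1][1] = 6 + -1 = 5) = -1 (attained at k = 0)
  C[1][0] = min over k of (A[1][0] + B[0][0] = -1 + 4 = 3, A[1][1] + B[1][0] = 9 + 1 = 10) = 3 (attained at k = 0)
  C[1][1] = min over k of (A[1][0] + B[0][1] = -1 + -4 = -5, A[1][1] + B[1][1] = 9 + -1 = 8) = -5 (attained at k = 0)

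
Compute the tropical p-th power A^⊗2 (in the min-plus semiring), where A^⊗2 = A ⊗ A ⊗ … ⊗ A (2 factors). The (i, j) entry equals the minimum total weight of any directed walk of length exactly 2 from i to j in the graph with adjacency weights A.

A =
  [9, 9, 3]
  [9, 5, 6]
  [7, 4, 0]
A^⊗2 =
  [10, 7, 3]
  [13, 10, 6]
  [7, 4, 0]

Each entry (A^⊗2)_ij equals the minimum over all length-2 walks i = v_0 → v_1 → … → v_2 = j of Σ_t A[v_t][v_{t+1}]. For example, for (i, j) = (0, 2) we minimise over 3 possible intermediate vertex sequences; the minimum is 3, attained along the walk 0 → 2 → 2.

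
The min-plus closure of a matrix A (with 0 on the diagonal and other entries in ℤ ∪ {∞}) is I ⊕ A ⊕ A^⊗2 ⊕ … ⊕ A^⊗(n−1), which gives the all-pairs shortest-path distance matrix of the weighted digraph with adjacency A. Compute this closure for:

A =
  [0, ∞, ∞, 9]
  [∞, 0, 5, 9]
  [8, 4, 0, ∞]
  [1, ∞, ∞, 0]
Closure =
  [0, ∞, ∞, 9]
  [10, 0, 5, 9]
  [8, 4, 0, 13]
  [1, ∞, ∞, 0]

This is the Floyd-Warshall all-pairs shortest-path computation. For each intermediate vertex k = 0, 1, …, 3, update dist[i][j] ← min(dist[i][j], dist[i][k] + dist[k][j]). The final matrix gives, for each (i, j), the minimum total weight of any directed path from i to j (possibly empty when i = j).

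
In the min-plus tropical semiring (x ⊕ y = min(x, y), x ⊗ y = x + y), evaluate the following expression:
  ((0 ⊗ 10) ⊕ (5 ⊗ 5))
((0 ⊗ 10) ⊕ (5 ⊗ 5)) = 10

Expand innermost to outermost. Recall ⊕ takes the minimum of its arguments and ⊗ takes their sum. Working out the expression ((0 ⊗ 10) ⊕ (5 ⊗ 5)) gives 10.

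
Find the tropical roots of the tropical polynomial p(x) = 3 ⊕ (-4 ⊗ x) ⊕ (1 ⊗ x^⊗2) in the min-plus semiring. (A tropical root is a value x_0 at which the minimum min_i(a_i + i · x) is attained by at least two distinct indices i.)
Roots: {-5, 7}

Each tropical root is a break point of the lower envelope of the lines y = a_i + i · x (there are 3 lines, with slopes 0, 1, ..., 2). Only the lines that attain the minimum somewhere contribute to roots; other lines are dominated. Here the surviving (envelope) indices are i = 2, i = 1, i = 0.
Intersections between consecutive envelope lines give the roots: for adjacent envelope indices i < j the intersection is x = (a_i − a_j) / (j − i). Reading off the sorted break points: {-5, 7}.
Verification: at each break x_0, at least two indices attain the minimum of min_i(a_i + i · x_0).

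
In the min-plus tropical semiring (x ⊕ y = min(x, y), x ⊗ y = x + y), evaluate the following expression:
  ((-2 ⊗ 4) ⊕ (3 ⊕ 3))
((-2 ⊗ 4) ⊕ (3 ⊕ 3)) = 2

Expand innermost to outermost. Recall ⊕ takes the minimum of its arguments and ⊗ takes their sum. Working out the expression ((-2 ⊗ 4) ⊕ (3 ⊕ 3)) gives 2.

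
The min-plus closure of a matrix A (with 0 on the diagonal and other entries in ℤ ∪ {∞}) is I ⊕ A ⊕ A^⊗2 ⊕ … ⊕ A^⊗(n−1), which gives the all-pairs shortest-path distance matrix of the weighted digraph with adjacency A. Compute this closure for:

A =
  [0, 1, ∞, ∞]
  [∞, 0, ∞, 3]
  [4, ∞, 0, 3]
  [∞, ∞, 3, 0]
Closure =
  [0, 1, 7, 4]
  [10, 0, 6, 3]
  [4, 5, 0, 3]
  [7, 8, 3, 0]

This is the Floyd-Warshall all-pairs shortest-path computation. For each intermediate vertex k = 0, 1, …, 3, update dist[i][j] ← min(dist[i][j], dist[i][k] + dist[k][j]). The final matrix gives, for each (i, j), the minimum total weight of any directed path from i to j (possibly empty when i = j).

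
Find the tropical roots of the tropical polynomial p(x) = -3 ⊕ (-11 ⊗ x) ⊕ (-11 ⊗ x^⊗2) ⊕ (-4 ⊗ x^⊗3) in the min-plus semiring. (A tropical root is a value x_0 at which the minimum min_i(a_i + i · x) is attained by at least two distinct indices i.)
Roots: {-7, 0, 8}

Each tropical root is a break point of the lower envelope of the lines y = a_i + i · x (there are 4 lines, with slopes 0, 1, ..., 3). Only the lines that attain the minimum somewhere contribute to roots; other lines are dominated. Here the surviving (envelope) indices are i = 3, i = 2, i = 1, i = 0.
Intersections between consecutive envelope lines give the roots: for adjacent envelope indices i < j the intersection is x = (a_i − a_j) / (j − i). Reading off the sorted break points: {-7, 0, 8}.
Verification: at each break x_0, at least two indices attain the minimum of min_i(a_i + i · x_0).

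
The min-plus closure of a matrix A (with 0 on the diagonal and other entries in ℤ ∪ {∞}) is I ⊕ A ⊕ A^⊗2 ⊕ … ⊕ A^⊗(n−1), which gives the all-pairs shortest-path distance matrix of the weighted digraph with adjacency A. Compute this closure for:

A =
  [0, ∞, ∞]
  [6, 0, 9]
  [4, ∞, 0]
Closure =
  [0, ∞, ∞]
  [6, 0, 9]
  [4, ∞, 0]

This is the Floyd-Warshall all-pairs shortest-path computation. For each intermediate vertex k = 0, 1, …, 2, update dist[i][j] ← min(dist[i][j], dist[i][k] + dist[k][j]). The final matrix gives, for each (i, j), the minimum total weight of any directed path from i to j (possibly empty when i = j).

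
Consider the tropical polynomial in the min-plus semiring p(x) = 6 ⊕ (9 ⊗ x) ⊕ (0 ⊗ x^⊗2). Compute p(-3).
p(-3) = -6

A tropical monomial a ⊗ x^⊗i evaluates to a + i · x. Evaluating each term at x = -3:
  Term 0 contributes 6 + 0 · -3 = 6
  Term 1 contributes 9 + 1 · -3 = 6
  Term 2 contributes 0 + 2 · -3 = -6
p(-3) = ⊕ of these = min[6, 6, -6] = -6.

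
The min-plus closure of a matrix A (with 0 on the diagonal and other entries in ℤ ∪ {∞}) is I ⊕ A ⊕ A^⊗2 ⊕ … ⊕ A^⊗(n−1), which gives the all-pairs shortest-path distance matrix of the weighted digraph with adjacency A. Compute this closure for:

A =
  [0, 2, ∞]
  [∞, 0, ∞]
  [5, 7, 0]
Closure =
  [0, 2, ∞]
  [∞, 0, ∞]
  [5, 7, 0]

This is the Floyd-Warshall all-pairs shortest-path computation. For each intermediate vertex k = 0, 1, …, 2, update dist[i][j] ← min(dist[i][j], dist[i][k] + dist[k][j]). The final matrix gives, for each (i, j), the minimum total weight of any directed path from i to j (possibly empty when i = j).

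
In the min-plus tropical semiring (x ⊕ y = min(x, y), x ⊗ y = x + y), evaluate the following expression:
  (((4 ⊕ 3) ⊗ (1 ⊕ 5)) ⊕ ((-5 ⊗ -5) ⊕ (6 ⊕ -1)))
(((4 ⊕ 3) ⊗ (1 ⊕ 5)) ⊕ ((-5 ⊗ -5) ⊕ (6 ⊕ -1))) = -10

Expand innermost to outermost. Recall ⊕ takes the minimum of its arguments and ⊗ takes their sum. Working out the expression (((4 ⊕ 3) ⊗ (1 ⊕ 5)) ⊕ ((-5 ⊗ -5) ⊕ (6 ⊕ -1))) gives -10.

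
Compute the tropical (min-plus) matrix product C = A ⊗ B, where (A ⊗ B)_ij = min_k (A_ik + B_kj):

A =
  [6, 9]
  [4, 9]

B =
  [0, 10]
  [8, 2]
A ⊗ B =
  [6, 11]
  [4, 11]

Apply the min-plus product entry-by-entry:
  C[0][0] = min over k of (A[0][0] + B[0][0] = 6 + 0 = 6, A[0][1] + B[1][0] = 9 + 8 = 17) = 6 (attained at k = 0)
  C[0][1] = min over k of (A[0][0] + B[0][1] = 6 + 10 = 16, A[0][1] + B[1][1] = 9 + 2 = 11) = 11 (attained at k = 1)
  C[1][0] = min over k of (A[1][0] + B[0][0] = 4 + 0 = 4, A[1][1] + B[1][0] = 9 + 8 = 17) = 4 (attained at k = 0)
  C[1][1] = min over k of (A[1][0] + B[0][1] = 4 + 10 = 14, A[1][1] + B[1][1] = 9 + 2 = 11) = 11 (attained at k = 1)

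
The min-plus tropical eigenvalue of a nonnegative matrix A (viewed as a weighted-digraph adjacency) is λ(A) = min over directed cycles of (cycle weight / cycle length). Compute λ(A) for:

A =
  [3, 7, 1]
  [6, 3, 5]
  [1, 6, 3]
λ(A) = 1

Enumerate directed cycles and compute their means (weight / length). Sample:
  cycle 0 → 0: weight = 3, length = 1, mean = 3/1 ≈ 3.000
  cycle 1 → 1: weight = 3, length = 1, mean = 3/1 ≈ 3.000
  cycle 2 → 2: weight = 3, length = 1, mean = 3/1 ≈ 3.000
  cycle 0 → 1 → 0: weight = 13, length = 2, mean = 13/2 ≈ 6.500
  cycle 0 → 2 → 0: weight = 2, length = 2, mean = 2/2 ≈ 1.000
  cycle 1 → 0 → 1: weight = 13, length = 2, mean = 13/2 ≈ 6.500
Minimum mean = 1.000, attained e.g. along the cycle 0 → 2 → 0 with weight 2 and length 2. So λ(A) = 2/2 = 1.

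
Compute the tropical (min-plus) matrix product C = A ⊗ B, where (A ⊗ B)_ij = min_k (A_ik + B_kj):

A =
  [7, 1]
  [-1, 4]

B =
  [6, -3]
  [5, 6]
A ⊗ B =
  [6, 4]
  [5, -4]

Apply the min-plus product entry-by-entry:
  C[0][0] = min over k of (A[0][0] + B[0][0] = 7 + 6 = 13, A[0][1] + B[1][0] = 1 + 5 = 6) = 6 (attained at k = 1)
  C[0][1] = min over k of (A[0][0] + B[0][1] = 7 + -3 = 4, A[0][1] + B[1][1] = 1 + 6 = 7) = 4 (attained at k = 0)
  C[1][0] = min over k of (A[1][0] + B[0][0] = -1 + 6 = 5, A[1][1] + B[1][0] = 4 + 5 = 9) = 5 (attained at k = 0)
  C[1][1] = min over k of (A[1][0] + B[0][1] = -1 + -3 = -4, A[1][1] + B[1][1] = 4 + 6 = 10) = -4 (attained at k = 0)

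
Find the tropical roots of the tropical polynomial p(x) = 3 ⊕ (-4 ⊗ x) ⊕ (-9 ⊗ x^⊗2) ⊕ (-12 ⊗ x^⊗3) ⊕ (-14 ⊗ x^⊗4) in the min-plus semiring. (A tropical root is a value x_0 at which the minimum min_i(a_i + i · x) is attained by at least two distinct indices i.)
Roots: {2, 3, 5, 7}

Each tropical root is a break point of the lower envelope of the lines y = a_i + i · x (there are 5 lines, with slopes 0, 1, ..., 4). Only the lines that attain the minimum somewhere contribute to roots; other lines are dominated. Here the surviving (envelope) indices are i = 4, i = 3, i = 2, i = 1, i = 0.
Intersections between consecutive envelope lines give the roots: for adjacent envelope indices i < j the intersection is x = (a_i − a_j) / (j − i). Reading off the sorted break points: {2, 3, 5, 7}.
Verification: at each break x_0, at least two indices attain the minimum of min_i(a_i + i · x_0).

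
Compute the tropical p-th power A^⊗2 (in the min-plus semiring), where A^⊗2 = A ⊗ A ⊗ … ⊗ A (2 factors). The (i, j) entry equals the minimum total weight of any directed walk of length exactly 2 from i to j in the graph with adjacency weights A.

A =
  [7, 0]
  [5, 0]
A^⊗2 =
  [5, 0]
  [5, 0]

Each entry (A^⊗2)_ij equals the minimum over all length-2 walks i = v_0 → v_1 → … → v_2 = j of Σ_t A[v_t][v_{t+1}]. For example, for (i, j) = (0, 1) we minimise over 2 possible intermediate vertex sequences; the minimum is 0, attained along the walk 0 → 1 → 1.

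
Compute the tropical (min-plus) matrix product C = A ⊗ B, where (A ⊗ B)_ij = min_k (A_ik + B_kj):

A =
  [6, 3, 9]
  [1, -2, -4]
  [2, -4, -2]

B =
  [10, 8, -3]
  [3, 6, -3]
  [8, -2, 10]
A ⊗ B =
  [6, 7, 0]
  [1, -6, -5]
  [-1, -4, -7]

Apply the min-plus product entry-by-entry:
  C[0][0] = min over k of (A[0][0] + B[0][0] = 6 + 10 = 16, A[0][1] + B[1][0] = 3 + 3 = 6, A[0][2] + B[2][0] = 9 + 8 = 17) = 6 (attained at k = 1)
  C[0][1] = min over k of (A[0][0] + B[0][1] = 6 + 8 = 14, A[0][1] + B[1][1] = 3 + 6 = 9, A[0][2] + B[2][1] = 9 + -2 = 7) = 7 (attained at k = 2)
  C[0][2] = min over k of (A[0][0] + B[0][2] = 6 + -3 = 3, A[0][1] + B[1][2] = 3 + -3 = 0, A[0][2] + B[2][2] = 9 + 10 = 19) = 0 (attained at k = 1)
  C[1][0] = min over k of (A[1][0] + B[0][0] = 1 + 10 = 11, A[1][1] + B[1][0] = -2 + 3 = 1, A[1][2] + B[2][0] = -4 + 8 = 4) = 1 (attained at k = 1)
  C[1][1] = min over k of (A[1][0] + B[0][1] = 1 + 8 = 9, A[1][1] + B[1][1] = -2 + 6 = 4, A[1][2] + B[2][1] = -4 + -2 = -6) = -6 (attained at k = 2)
  C[1][2] = min over k of (A[1][0] + B[0][2] = 1 + -3 = -2, A[1][1] + B[1][2] = -2 + -3 = -5, A[1][2] + B[2][2] = -4 + 10 = 6) = -5 (attained at k = 1)
  C[2][0] = min over k of (A[2][0] + B[0][0] = 2 + 10 = 12, A[2][1] + B[1][0] = -4 + 3 = -1, A[2][2] + B[2][0] = -2 + 8 = 6) = -1 (attained at k = 1)
  C[2][1] = min over k of (A[2][0] + B[0][1] = 2 + 8 = 10, A[2][1] + B[1][1] = -4 + 6 = 2, A[2][2] + B[2][1] = -2 + -2 = -4) = -4 (attained at k = 2)
  C[2][2] = min over k of (A[2][0] + B[0][2] = 2 + -3 = -1, A[2][1] + B[1][2] = -4 + -3 = -7, A[2][2] + B[2][2] = -2 + 10 = 8) = -7 (attained at k = 1)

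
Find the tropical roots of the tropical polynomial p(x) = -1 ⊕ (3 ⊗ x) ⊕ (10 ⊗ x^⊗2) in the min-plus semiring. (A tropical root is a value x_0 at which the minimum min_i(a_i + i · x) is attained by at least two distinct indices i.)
Roots: {-7, -4}

Each tropical root is a break point of the lower envelope of the lines y = a_i + i · x (there are 3 lines, with slopes 0, 1, ..., 2). Only the lines that attain the minimum somewhere contribute to roots; other lines are dominated. Here the surviving (envelope) indices are i = 2, i = 1, i = 0.
Intersections between consecutive envelope lines give the roots: for adjacent envelope indices i < j the intersection is x = (a_i − a_j) / (j − i). Reading off the sorted break points: {-7, -4}.
Verification: at each break x_0, at least two indices attain the minimum of min_i(a_i + i · x_0).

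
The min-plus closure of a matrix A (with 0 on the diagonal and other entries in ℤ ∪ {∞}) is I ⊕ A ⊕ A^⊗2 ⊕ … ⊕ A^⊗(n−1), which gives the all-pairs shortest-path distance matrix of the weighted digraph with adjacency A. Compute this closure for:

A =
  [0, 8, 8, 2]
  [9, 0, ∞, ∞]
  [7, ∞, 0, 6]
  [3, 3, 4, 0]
Closure =
  [0, 5, 6, 2]
  [9, 0, 15, 11]
  [7, 9, 0, 6]
  [3, 3, 4, 0]

This is the Floyd-Warshall all-pairs shortest-path computation. For each intermediate vertex k = 0, 1, …, 3, update dist[i][j] ← min(dist[i][j], dist[i][k] + dist[k][j]). The final matrix gives, for each (i, j), the minimum total weight of any directed path from i to j (possibly empty when i = j).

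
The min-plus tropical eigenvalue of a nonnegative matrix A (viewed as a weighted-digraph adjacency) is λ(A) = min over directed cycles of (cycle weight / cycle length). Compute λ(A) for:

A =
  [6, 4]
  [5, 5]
λ(A) = 9/2

Enumerate directed cycles and compute their means (weight / length). Sample:
  cycle 0 → 0: weight = 6, length = 1, mean = 6/1 ≈ 6.000
  cycle 1 → 1: weight = 5, length = 1, mean = 5/1 ≈ 5.000
  cycle 0 → 1 → 0: weight = 9, length = 2, mean = 9/2 ≈ 4.500
  cycle 1 → 0 → 1: weight = 9, length = 2, mean = 9/2 ≈ 4.500
Minimum mean = 4.500, attained e.g. along the cycle 0 → 1 → 0 with weight 9 and length 2. So λ(A) = 9/2 = 9/2.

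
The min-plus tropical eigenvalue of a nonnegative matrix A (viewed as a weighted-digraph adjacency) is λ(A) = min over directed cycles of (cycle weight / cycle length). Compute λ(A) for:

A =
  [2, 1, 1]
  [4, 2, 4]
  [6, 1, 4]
λ(A) = 2

Enumerate directed cycles and compute their means (weight / length). Sample:
  cycle 0 → 0: weight = 2, length = 1, mean = 2/1 ≈ 2.000
  cycle 1 → 1: weight = 2, length = 1, mean = 2/1 ≈ 2.000
  cycle 2 → 2: weight = 4, length = 1, mean = 4/1 ≈ 4.000
  cycle 0 → 1 → 0: weight = 5, length = 2, mean = 5/2 ≈ 2.500
  cycle 0 → 2 → 0: weight = 7, length = 2, mean = 7/2 ≈ 3.500
  cycle 1 → 0 → 1: weight = 5, length = 2, mean = 5/2 ≈ 2.500
Minimum mean = 2.000, attained e.g. along the cycle 0 → 0 with weight 2 and length 1. So λ(A) = 2/1 = 2.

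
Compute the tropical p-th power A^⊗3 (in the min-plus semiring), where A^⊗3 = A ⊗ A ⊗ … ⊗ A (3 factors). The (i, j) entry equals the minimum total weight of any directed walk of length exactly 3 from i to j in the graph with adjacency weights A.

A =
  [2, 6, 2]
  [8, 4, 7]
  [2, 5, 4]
A^⊗3 =
  [6, 9, 6]
  [11, 12, 11]
  [6, 9, 6]

Each entry (A^⊗3)_ij equals the minimum over all length-3 walks i = v_0 → v_1 → … → v_3 = j of Σ_t A[v_t][v_{t+1}]. For example, for (i, j) = (0, 2) we minimise over 9 possible intermediate vertex sequences; the minimum is 6, attained along the walk 0 → 0 → 0 → 2.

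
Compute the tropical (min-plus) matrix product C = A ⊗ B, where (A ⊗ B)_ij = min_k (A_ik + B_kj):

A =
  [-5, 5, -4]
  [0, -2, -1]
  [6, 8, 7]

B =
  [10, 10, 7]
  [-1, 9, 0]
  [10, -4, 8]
A ⊗ B =
  [4, -8, 2]
  [-3, -5, -2]
  [7, 3, 8]

Apply the min-plus product entry-by-entry:
  C[0][0] = min over k of (A[0][0] + B[0][0] = -5 + 10 = 5, A[0][1] + B[1][0] = 5 + -1 = 4, A[0][2] + B[2][0] = -4 + 10 = 6) = 4 (attained at k = 1)
  C[0][1] = min over k of (A[0][0] + B[0][1] = -5 + 10 = 5, A[0][1] + B[1][1] = 5 + 9 = 14, A[0][2] + B[2][1] = -4 + -4 = -8) = -8 (attained at k = 2)
  C[0][2] = min over k of (A[0][0] + B[0][2] = -5 + 7 = 2, A[0][1] + B[1][2] = 5 + 0 = 5, A[0][2] + B[2][2] = -4 + 8 = 4) = 2 (attained at k = 0)
  C[1][0] = min over k of (A[1][0] + B[0][0] = 0 + 10 = 10, A[1][1] + B[1][0] = -2 + -1 = -3, A[1][2] + B[2][0] = -1 + 10 = 9) = -3 (attained at k = 1)
  C[1][1] = min over k of (A[1][0] + B[0][1] = 0 + 10 = 10, A[1][1] + B[1][1] = -2 + 9 = 7, A[1][2] + B[2][1] = -1 + -4 = -5) = -5 (attained at k = 2)
  C[1][2] = min over k of (A[1][0] + B[0][2] = 0 + 7 = 7, A[1][1] + B[1][2] = -2 + 0 = -2, A[1][2] + B[2][2] = -1 + 8 = 7) = -2 (attained at k = 1)
  C[2][0] = min over k of (A[2][0] + B[0][0] = 6 + 10 = 16, A[2][1] + B[1][0] = 8 + -1 = 7, A[2][2] + B[2][0] = 7 + 10 = 17) = 7 (attained at k = 1)
  C[2][1] = min over k of (A[2][0] + B[0][1] = 6 + 10 = 16, A[2][1] + B[1][1] = 8 + 9 = 17, A[2][2] + B[2][1] = 7 + -4 = 3) = 3 (attained at k = 2)
  C[2][2] = min over k of (A[2][0] + B[0][2] = 6 + 7 = 13, A[2][1] + B[1][2] = 8 + 0 = 8, A[2][2] + B[2][2] = 7 + 8 = 15) = 8 (attained at k = 1)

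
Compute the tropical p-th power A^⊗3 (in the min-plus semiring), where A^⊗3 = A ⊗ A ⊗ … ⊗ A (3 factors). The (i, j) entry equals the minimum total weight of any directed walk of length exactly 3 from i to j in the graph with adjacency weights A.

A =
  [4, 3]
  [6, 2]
A^⊗3 =
  [11, 7]
  [10, 6]

Each entry (A^⊗3)_ij equals the minimum over all length-3 walks i = v_0 → v_1 → … → v_3 = j of Σ_t A[v_t][v_{t+1}]. For example, for (i, j) = (0, 1) we minimise over 4 possible intermediate vertex sequences; the minimum is 7, attained along the walk 0 → 1 → 1 → 1.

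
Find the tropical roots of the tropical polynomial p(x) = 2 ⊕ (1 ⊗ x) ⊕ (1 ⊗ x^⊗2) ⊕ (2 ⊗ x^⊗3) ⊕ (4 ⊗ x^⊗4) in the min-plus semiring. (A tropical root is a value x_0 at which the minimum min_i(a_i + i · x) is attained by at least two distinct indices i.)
Roots: {-2, -1, 0, 1}

Each tropical root is a break point of the lower envelope of the lines y = a_i + i · x (there are 5 lines, with slopes 0, 1, ..., 4). Only the lines that attain the minimum somewhere contribute to roots; other lines are dominated. Here the surviving (envelope) indices are i = 4, i = 3, i = 2, i = 1, i = 0.
Intersections between consecutive envelope lines give the roots: for adjacent envelope indices i < j the intersection is x = (a_i − a_j) / (j − i). Reading off the sorted break points: {-2, -1, 0, 1}.
Verification: at each break x_0, at least two indices attain the minimum of min_i(a_i + i · x_0).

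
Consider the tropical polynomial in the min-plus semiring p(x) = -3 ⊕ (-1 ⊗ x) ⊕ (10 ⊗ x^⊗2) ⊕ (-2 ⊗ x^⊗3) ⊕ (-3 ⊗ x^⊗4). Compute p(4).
p(4) = -3

A tropical monomial a ⊗ x^⊗i evaluates to a + i · x. Evaluating each term at x = 4:
  Term 0 contributes -3 + 0 · 4 = -3
  Term 1 contributes -1 + 1 · 4 = 3
  Term 2 contributes 10 + 2 · 4 = 18
  Term 3 contributes -2 + 3 · 4 = 10
  Term 4 contributes -3 + 4 · 4 = 13
p(4) = ⊕ of these = min[-3, 3, 18, 10, 13] = -3.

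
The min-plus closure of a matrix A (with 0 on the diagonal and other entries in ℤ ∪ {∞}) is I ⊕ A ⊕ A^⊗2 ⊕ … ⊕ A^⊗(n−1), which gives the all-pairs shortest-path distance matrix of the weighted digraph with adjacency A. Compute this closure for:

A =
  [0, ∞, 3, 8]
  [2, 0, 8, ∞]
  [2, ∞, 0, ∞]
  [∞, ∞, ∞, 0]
Closure =
  [0, ∞, 3, 8]
  [2, 0, 5, 10]
  [2, ∞, 0, 10]
  [∞, ∞, ∞, 0]

This is the Floyd-Warshall all-pairs shortest-path computation. For each intermediate vertex k = 0, 1, …, 3, update dist[i][j] ← min(dist[i][j], dist[i][k] + dist[k][j]). The final matrix gives, for each (i, j), the minimum total weight of any directed path from i to j (possibly empty when i = j).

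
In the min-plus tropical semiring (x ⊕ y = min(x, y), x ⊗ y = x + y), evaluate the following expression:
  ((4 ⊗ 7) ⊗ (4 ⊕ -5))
((4 ⊗ 7) ⊗ (4 ⊕ -5)) = 6

Expand innermost to outermost. Recall ⊕ takes the minimum of its arguments and ⊗ takes their sum. Working out the expression ((4 ⊗ 7) ⊗ (4 ⊕ -5)) gives 6.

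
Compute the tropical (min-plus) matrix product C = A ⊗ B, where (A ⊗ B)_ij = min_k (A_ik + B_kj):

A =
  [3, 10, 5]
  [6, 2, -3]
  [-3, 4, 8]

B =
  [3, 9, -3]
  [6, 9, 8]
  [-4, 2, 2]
A ⊗ B =
  [1, 7, 0]
  [-7, -1, -1]
  [0, 6, -6]

Apply the min-plus product entry-by-entry:
  C[0][0] = min over k of (A[0][0] + B[0][0] = 3 + 3 = 6, A[0][1] + B[1][0] = 10 + 6 = 16, A[0][2] + B[2][0] = 5 + -4 = 1) = 1 (attained at k = 2)
  C[0][1] = min over k of (A[0][0] + B[0][1] = 3 + 9 = 12, A[0][1] + B[1][1] = 10 + 9 = 19, A[0][2] + B[2][1] = 5 + 2 = 7) = 7 (attained at k = 2)
  C[0][2] = min over k of (A[0][0] + B[0][2] = 3 + -3 = 0, A[0][1] + B[1][2] = 10 + 8 = 18, A[0][2] + B[2][2] = 5 + 2 = 7) = 0 (attained at k = 0)
  C[1][0] = min over k of (A[1][0] + B[0][0] = 6 + 3 = 9, A[1][1] + B[1][0] = 2 + 6 = 8, A[1][2] + B[2][0] = -3 + -4 = -7) = -7 (attained at k = 2)
  C[1][1] = min over k of (A[1][0] + B[0][1] = 6 + 9 = 15, A[1][1] + B[1][1] = 2 + 9 = 11, A[1][2] + B[2][1] = -3 + 2 = -1) = -1 (attained at k = 2)
  C[1][2] = min over k of (A[1][0] + B[0][2] = 6 + -3 = 3, A[1][1] + B[1][2] = 2 + 8 = 10, A[1][2] + B[2][2] = -3 + 2 = -1) = -1 (attained at k = 2)
  C[2][0] = min over k of (A[2][0] + B[0][0] = -3 + 3 = 0, A[2][1] + B[1][0] = 4 + 6 = 10, A[2][2] + B[2][0] = 8 + -4 = 4) = 0 (attained at k = 0)
  C[2][1] = min over k of (A[2][0] + B[0][1] = -3 + 9 = 6, A[2][1] + B[1][1] = 4 + 9 = 13, A[2][2] + B[2][1] = 8 + 2 = 10) = 6 (attained at k = 0)
  C[2][2] = min over k of (A[2][0] + B[0][2] = -3 + -3 = -6, A[2][1] + B[1][2] = 4 + 8 = 12, A[2][2] + B[2][2] = 8 + 2 = 10) = -6 (attained at k = 0)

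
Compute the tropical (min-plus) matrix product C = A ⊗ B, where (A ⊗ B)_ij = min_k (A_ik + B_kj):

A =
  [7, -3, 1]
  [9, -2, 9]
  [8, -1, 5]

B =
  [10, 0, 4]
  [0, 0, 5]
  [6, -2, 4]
A ⊗ B =
  [-3, -3, 2]
  [-2, -2, 3]
  [-1, -1, 4]

Apply the min-plus product entry-by-entry:
  C[0][0] = min over k of (A[0][0] + B[0][0] = 7 + 10 = 17, A[0][1] + B[1][0] = -3 + 0 = -3, A[0][2] + B[2][0] = 1 + 6 = 7) = -3 (attained at k = 1)
  C[0][1] = min over k of (A[0][0] + B[0][1] = 7 + 0 = 7, A[0][1] + B[1][1] = -3 + 0 = -3, A[0][2] + B[2][1] = 1 + -2 = -1) = -3 (attained at k = 1)
  C[0][2] = min over k of (A[0][0] + B[0][2] = 7 + 4 = 11, A[0][1] + B[1][2] = -3 + 5 = 2, A[0][2] + B[2][2] = 1 + 4 = 5) = 2 (attained at k = 1)
  C[1][0] = min over k of (A[1][0] + B[0][0] = 9 + 10 = 19, A[1][1] + B[1][0] = -2 + 0 = -2, A[1][2] + B[2][0] = 9 + 6 = 15) = -2 (attained at k = 1)
  C[1][1] = min over k of (A[1][0] + B[0][1] = 9 + 0 = 9, A[1][1] + B[1][1] = -2 + 0 = -2, A[1][2] + B[2][1] = 9 + -2 = 7) = -2 (attained at k = 1)
  C[1][2] = min over k of (A[1][0] + B[0][2] = 9 + 4 = 13, A[1][1] + B[1][2] = -2 + 5 = 3, A[1][2] + B[2][2] = 9 + 4 = 13) = 3 (attained at k = 1)
  C[2][0] = min over k of (A[2][0] + B[0][0] = 8 + 10 = 18, A[2][1] + B[1][0] = -1 + 0 = -1, A[2][2] + B[2][0] = 5 + 6 = 11) = -1 (attained at k = 1)
  C[2][1] = min over k of (A[2][0] + B[0][1] = 8 + 0 = 8, A[2][1] + B[1][1] = -1 + 0 = -1, A[2][2] + B[2][1] = 5 + -2 = 3) = -1 (attained at k = 1)
  C[2][2] = min over k of (A[2][0] + B[0][2] = 8 + 4 = 12, A[2][1] + B[1][2] = -1 + 5 = 4, A[2][2] + B[2][2] = 5 + 4 = 9) = 4 (attained at k = 1)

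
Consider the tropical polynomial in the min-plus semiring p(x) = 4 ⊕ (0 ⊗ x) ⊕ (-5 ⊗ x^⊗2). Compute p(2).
p(2) = -1

A tropical monomial a ⊗ x^⊗i evaluates to a + i · x. Evaluating each term at x = 2:
  Term 0 contributes 4 + 0 · 2 = 4
  Term 1 contributes 0 + 1 · 2 = 2
  Term 2 contributes -5 + 2 · 2 = -1
p(2) = ⊕ of these = min[4, 2, -1] = -1.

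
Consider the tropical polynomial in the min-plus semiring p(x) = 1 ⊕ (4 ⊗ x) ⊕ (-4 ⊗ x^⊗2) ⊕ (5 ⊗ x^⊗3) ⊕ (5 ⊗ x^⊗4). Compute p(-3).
p(-3) = -10

A tropical monomial a ⊗ x^⊗i evaluates to a + i · x. Evaluating each term at x = -3:
  Term 0 contributes 1 + 0 · -3 = 1
  Term 1 contributes 4 + 1 · -3 = 1
  Term 2 contributes -4 + 2 · -3 = -10
  Term 3 contributes 5 + 3 · -3 = -4
  Term 4 contributes 5 + 4 · -3 = -7
p(-3) = ⊕ of these = min[1, 1, -10, -4, -7] = -10.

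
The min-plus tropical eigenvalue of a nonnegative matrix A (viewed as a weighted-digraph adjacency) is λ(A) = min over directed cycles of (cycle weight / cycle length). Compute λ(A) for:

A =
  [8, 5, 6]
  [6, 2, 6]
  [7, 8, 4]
λ(A) = 2

Enumerate directed cycles and compute their means (weight / length). Sample:
  cycle 0 → 0: weight = 8, length = 1, mean = 8/1 ≈ 8.000
  cycle 1 → 1: weight = 2, length = 1, mean = 2/1 ≈ 2.000
  cycle 2 → 2: weight = 4, length = 1, mean = 4/1 ≈ 4.000
  cycle 0 → 1 → 0: weight = 11, length = 2, mean = 11/2 ≈ 5.500
  cycle 0 → 2 → 0: weight = 13, length = 2, mean = 13/2 ≈ 6.500
  cycle 1 → 0 → 1: weight = 11, length = 2, mean = 11/2 ≈ 5.500
Minimum mean = 2.000, attained e.g. along the cycle 1 → 1 with weight 2 and length 1. So λ(A) = 2/1 = 2.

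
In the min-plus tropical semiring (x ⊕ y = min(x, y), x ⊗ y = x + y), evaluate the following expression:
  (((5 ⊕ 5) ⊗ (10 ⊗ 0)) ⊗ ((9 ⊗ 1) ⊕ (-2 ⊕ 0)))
(((5 ⊕ 5) ⊗ (10 ⊗ 0)) ⊗ ((9 ⊗ 1) ⊕ (-2 ⊕ 0))) = 13

Expand innermost to outermost. Recall ⊕ takes the minimum of its arguments and ⊗ takes their sum. Working out the expression (((5 ⊕ 5) ⊗ (10 ⊗ 0)) ⊗ ((9 ⊗ 1) ⊕ (-2 ⊕ 0))) gives 13.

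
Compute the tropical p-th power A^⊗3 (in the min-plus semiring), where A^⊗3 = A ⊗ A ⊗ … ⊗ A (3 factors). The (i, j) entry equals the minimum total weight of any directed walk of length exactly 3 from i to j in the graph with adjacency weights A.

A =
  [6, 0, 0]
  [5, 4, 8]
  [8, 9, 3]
A^⊗3 =
  [9, 5, 5]
  [10, 9, 8]
  [13, 11, 9]

Each entry (A^⊗3)_ij equals the minimum over all length-3 walks i = v_0 → v_1 → … → v_3 = j of Σ_t A[v_t][v_{t+1}]. For example, for (i, j) = (0, 2) we minimise over 9 possible intermediate vertex sequences; the minimum is 5, attained along the walk 0 → 1 → 0 → 2.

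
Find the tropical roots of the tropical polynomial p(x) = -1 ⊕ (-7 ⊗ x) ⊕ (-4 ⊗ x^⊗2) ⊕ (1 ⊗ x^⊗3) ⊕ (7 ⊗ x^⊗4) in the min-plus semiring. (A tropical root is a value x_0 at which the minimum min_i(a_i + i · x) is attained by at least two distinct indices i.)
Roots: {-6, -5, -3, 6}

Each tropical root is a break point of the lower envelope of the lines y = a_i + i · x (there are 5 lines, with slopes 0, 1, ..., 4). Only the lines that attain the minimum somewhere contribute to roots; other lines are dominated. Here the surviving (envelope) indices are i = 4, i = 3, i = 2, i = 1, i = 0.
Intersections between consecutive envelope lines give the roots: for adjacent envelope indices i < j the intersection is x = (a_i − a_j) / (j − i). Reading off the sorted break points: {-6, -5, -3, 6}.
Verification: at each break x_0, at least two indices attain the minimum of min_i(a_i + i · x_0).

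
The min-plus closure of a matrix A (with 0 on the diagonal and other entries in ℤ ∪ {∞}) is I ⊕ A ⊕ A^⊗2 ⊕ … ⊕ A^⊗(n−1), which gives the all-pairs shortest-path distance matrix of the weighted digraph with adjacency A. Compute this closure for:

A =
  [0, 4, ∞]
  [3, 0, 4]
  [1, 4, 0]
Closure =
  [0, 4, 8]
  [3, 0, 4]
  [1, 4, 0]

This is the Floyd-Warshall all-pairs shortest-path computation. For each intermediate vertex k = 0, 1, …, 2, update dist[i][j] ← min(dist[i][j], dist[i][k] + dist[k][j]). The final matrix gives, for each (i, j), the minimum total weight of any directed path from i to j (possibly empty when i = j).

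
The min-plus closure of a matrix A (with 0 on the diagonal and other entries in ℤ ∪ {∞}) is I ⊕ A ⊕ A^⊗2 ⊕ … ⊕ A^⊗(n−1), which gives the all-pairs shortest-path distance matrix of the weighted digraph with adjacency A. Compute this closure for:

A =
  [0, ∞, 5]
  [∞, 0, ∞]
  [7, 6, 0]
Closure =
  [0, 11, 5]
  [∞, 0, ∞]
  [7, 6, 0]

This is the Floyd-Warshall all-pairs shortest-path computation. For each intermediate vertex k = 0, 1, …, 2, update dist[i][j] ← min(dist[i][j], dist[i][k] + dist[k][j]). The final matrix gives, for each (i, j), the minimum total weight of any directed path from i to j (possibly empty when i = j).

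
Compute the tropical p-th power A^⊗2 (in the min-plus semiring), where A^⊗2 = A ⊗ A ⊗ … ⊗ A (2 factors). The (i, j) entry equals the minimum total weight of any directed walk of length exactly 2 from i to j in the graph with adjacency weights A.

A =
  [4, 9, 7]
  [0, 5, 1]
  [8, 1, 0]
A^⊗2 =
  [8, 8, 7]
  [4, 2, 1]
  [1, 1, 0]

Each entry (A^⊗2)_ij equals the minimum over all length-2 walks i = v_0 → v_1 → … → v_2 = j of Σ_t A[v_t][v_{t+1}]. For example, for (i, j) = (0, 2) we minimise over 3 possible intermediate vertex sequences; the minimum is 7, attained along the walk 0 → 2 → 2.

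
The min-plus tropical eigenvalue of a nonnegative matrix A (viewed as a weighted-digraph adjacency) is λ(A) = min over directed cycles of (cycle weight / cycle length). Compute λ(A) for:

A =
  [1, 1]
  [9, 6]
λ(A) = 1

Enumerate directed cycles and compute their means (weight / length). Sample:
  cycle 0 → 0: weight = 1, length = 1, mean = 1/1 ≈ 1.000
  cycle 1 → 1: weight = 6, length = 1, mean = 6/1 ≈ 6.000
  cycle 0 → 1 → 0: weight = 10, length = 2, mean = 10/2 ≈ 5.000
  cycle 1 → 0 → 1: weight = 10, length = 2, mean = 10/2 ≈ 5.000
Minimum mean = 1.000, attained e.g. along the cycle 0 → 0 with weight 1 and length 1. So λ(A) = 1/1 = 1.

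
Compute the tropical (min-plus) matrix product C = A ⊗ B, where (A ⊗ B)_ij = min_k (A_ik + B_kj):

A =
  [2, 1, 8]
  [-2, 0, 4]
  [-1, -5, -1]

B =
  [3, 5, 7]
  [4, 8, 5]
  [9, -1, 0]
A ⊗ B =
  [5, 7, 6]
  [1, 3, 4]
  [-1, -2, -1]

Apply the min-plus product entry-by-entry:
  C[0][0] = min over k of (A[0][0] + B[0][0] = 2 + 3 = 5, A[0][1] + B[1][0] = 1 + 4 = 5, A[0][2] + B[2][0] = 8 + 9 = 17) = 5 (attained at k = 0)
  C[0][1] = min over k of (A[0][0] + B[0][1] = 2 + 5 = 7, A[0][1] + B[1][1] = 1 + 8 = 9, A[0][2] + B[2][1] = 8 + -1 = 7) = 7 (attained at k = 0)
  C[0][2] = min over k of (A[0][0] + B[0][2] = 2 + 7 = 9, A[0][1] + B[1][2] = 1 + 5 = 6, A[0][2] + B[2][2] = 8 + 0 = 8) = 6 (attained at k = 1)
  C[1][0] = min over k of (A[1][0] + B[0][0] = -2 + 3 = 1, A[1][1] + B[1][0] = 0 + 4 = 4, A[1][2] + B[2][0] = 4 + 9 = 13) = 1 (attained at k = 0)
  C[1][1] = min over k of (A[1][0] + B[0][1] = -2 + 5 = 3, A[1][1] + B[1][1] = 0 + 8 = 8, A[1][2] + B[2][1] = 4 + -1 = 3) = 3 (attained at k = 0)
  C[1][2] = min over k of (A[1][0] + B[0][2] = -2 + 7 = 5, A[1][1] + B[1][2] = 0 + 5 = 5, A[1][2] + B[2][2] = 4 + 0 = 4) = 4 (attained at k = 2)
  C[2][0] = min over k of (A[2][0] + B[0][0] = -1 + 3 = 2, A[2][1] + B[1][0] = -5 + 4 = -1, A[2][2] + B[2][0] = -1 + 9 = 8) = -1 (attained at k = 1)
  C[2][1] = min over k of (A[2][0] + B[0][1] = -1 + 5 = 4, A[2][1] + B[1][1] = -5 + 8 = 3, A[2][2] + B[2][1] = -1 + -1 = -2) = -2 (attained at k = 2)
  C[2][2] = min over k of (A[2][0] + B[0][2] = -1 + 7 = 6, A[2][1] + B[1][2] = -5 + 5 = 0, A[2][2] + B[2][2] = -1 + 0 = -1) = -1 (attained at k = 2)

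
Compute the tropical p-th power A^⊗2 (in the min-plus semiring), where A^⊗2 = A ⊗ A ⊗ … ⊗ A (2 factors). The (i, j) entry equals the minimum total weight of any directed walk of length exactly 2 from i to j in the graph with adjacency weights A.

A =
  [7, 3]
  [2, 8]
A^⊗2 =
  [5, 10]
  [9, 5]

Each entry (A^⊗2)_ij equals the minimum over all length-2 walks i = v_0 → v_1 → … → v_2 = j of Σ_t A[v_t][v_{t+1}]. For example, for (i, j) = (0, 1) we minimise over 2 possible intermediate vertex sequences; the minimum is 10, attained along the walk 0 → 0 → 1.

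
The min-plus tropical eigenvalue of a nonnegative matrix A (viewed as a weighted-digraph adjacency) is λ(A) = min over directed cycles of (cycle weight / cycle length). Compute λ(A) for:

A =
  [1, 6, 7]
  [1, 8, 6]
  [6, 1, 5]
λ(A) = 1

Enumerate directed cycles and compute their means (weight / length). Sample:
  cycle 0 → 0: weight = 1, length = 1, mean = 1/1 ≈ 1.000
  cycle 1 → 1: weight = 8, length = 1, mean = 8/1 ≈ 8.000
  cycle 2 → 2: weight = 5, length = 1, mean = 5/1 ≈ 5.000
  cycle 0 → 1 → 0: weight = 7, length = 2, mean = 7/2 ≈ 3.500
  cycle 0 → 2 → 0: weight = 13, length = 2, mean = 13/2 ≈ 6.500
  cycle 1 → 0 → 1: weight = 7, length = 2, mean = 7/2 ≈ 3.500
Minimum mean = 1.000, attained e.g. along the cycle 0 → 0 with weight 1 and length 1. So λ(A) = 1/1 = 1.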